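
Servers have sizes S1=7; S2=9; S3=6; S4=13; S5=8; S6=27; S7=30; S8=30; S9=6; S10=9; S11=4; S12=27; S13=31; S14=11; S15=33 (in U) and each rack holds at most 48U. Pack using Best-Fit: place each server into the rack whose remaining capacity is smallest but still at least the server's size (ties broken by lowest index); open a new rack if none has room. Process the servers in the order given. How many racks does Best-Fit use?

Put S1 (7U) in rack 1; 41U remain.
Put S2 (9U) in rack 1; 32U remain.
Put S3 (6U) in rack 1; 26U remain.
Put S4 (13U) in rack 1; 13U remain.
Put S5 (8U) in rack 1; 5U remain.
Put S6 (27U) in rack 2; 21U remain.
Put S7 (30U) in rack 3; 18U remain.
Put S8 (30U) in rack 4; 18U remain.
Put S9 (6U) in rack 3; 12U remain.
Put S10 (9U) in rack 3; 3U remain.
Put S11 (4U) in rack 1; 1U remain.
Put S12 (27U) in rack 5; 21U remain.
Put S13 (31U) in rack 6; 17U remain.
Put S14 (11U) in rack 6; 6U remain.
Put S15 (33U) in rack 7; 15U remain.

7 racks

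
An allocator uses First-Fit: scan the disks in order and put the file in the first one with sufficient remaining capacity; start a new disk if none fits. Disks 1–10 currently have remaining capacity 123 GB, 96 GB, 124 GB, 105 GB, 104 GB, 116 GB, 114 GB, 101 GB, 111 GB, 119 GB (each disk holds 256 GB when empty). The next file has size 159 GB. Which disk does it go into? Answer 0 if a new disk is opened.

0

No disk has ≥ 159 GB free, so a new disk is opened.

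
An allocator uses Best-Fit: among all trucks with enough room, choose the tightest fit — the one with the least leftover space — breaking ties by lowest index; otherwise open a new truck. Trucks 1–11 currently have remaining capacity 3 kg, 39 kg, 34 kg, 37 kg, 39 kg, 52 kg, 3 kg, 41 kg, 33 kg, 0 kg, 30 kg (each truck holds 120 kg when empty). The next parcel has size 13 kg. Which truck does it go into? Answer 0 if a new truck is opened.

11

Trucks with room: truck 2 (39 kg), truck 3 (34 kg), truck 4 (37 kg), truck 5 (39 kg), truck 6 (52 kg), truck 8 (41 kg), truck 9 (33 kg), truck 11 (30 kg).
Tightest fit is truck 11 with 30 kg free.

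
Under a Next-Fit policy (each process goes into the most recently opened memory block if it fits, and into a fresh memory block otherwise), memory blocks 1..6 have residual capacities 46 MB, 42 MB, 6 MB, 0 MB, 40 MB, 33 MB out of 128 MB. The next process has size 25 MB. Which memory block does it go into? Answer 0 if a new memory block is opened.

6

Next-Fit only looks at memory block 6, which has 33 MB free.
25 MB fits there.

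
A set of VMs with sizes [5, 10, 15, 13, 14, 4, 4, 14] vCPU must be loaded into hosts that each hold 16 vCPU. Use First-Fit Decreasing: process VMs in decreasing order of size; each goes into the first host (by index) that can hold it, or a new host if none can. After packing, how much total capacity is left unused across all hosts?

Sorted descending: 15, 14, 14, 13, 10, 5, 4, 4.
Put 15 vCPU in host 1; 1 vCPU remain.
Put 14 vCPU in host 2; 2 vCPU remain.
Put 14 vCPU in host 3; 2 vCPU remain.
Put 13 vCPU in host 4; 3 vCPU remain.
Put 10 vCPU in host 5; 6 vCPU remain.
Put 5 vCPU in host 5; 1 vCPU remain.
Put 4 vCPU in host 6; 12 vCPU remain.
Put 4 vCPU in host 6; 8 vCPU remain.
6 hosts × 16 vCPU = 96 vCPU; used 79 vCPU; unused 17 vCPU.

17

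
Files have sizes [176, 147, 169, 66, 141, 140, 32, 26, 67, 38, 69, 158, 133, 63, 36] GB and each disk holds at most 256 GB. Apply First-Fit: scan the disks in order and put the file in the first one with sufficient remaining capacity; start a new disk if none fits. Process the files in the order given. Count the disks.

7

176 GB → disk 1 (remaining 80 GB)
147 GB → disk 2 (remaining 109 GB)
169 GB → disk 3 (remaining 87 GB)
66 GB → disk 1 (remaining 14 GB)
141 GB → disk 4 (remaining 115 GB)
140 GB → disk 5 (remaining 116 GB)
32 GB → disk 2 (remaining 77 GB)
26 GB → disk 2 (remaining 51 GB)
67 GB → disk 3 (remaining 20 GB)
38 GB → disk 2 (remaining 13 GB)
69 GB → disk 4 (remaining 46 GB)
158 GB → disk 6 (remaining 98 GB)
133 GB → disk 7 (remaining 123 GB)
63 GB → disk 5 (remaining 53 GB)
36 GB → disk 4 (remaining 10 GB)
Final disks: [176,66] [147,32,26,38] [169,67] [141,69,36] [140,63] [158] [133].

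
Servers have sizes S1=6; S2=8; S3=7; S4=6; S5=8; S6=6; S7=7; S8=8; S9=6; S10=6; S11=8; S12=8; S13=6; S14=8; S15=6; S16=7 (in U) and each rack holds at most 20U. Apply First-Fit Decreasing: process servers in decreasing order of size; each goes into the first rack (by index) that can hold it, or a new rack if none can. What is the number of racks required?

Sorted descending: 8, 8, 8, 8, 8, 8, 7, 7, 7, 6, 6, 6, 6, 6, 6, 6.
rack 1: place 8U, 12U left
rack 1: place 8U, 4U left
rack 2: place 8U, 12U left
rack 2: place 8U, 4U left
rack 3: place 8U, 12U left
rack 3: place 8U, 4U left
rack 4: place 7U, 13U left
rack 4: place 7U, 6U left
rack 5: place 7U, 13U left
rack 4: place 6U, 0U left
rack 5: place 6U, 7U left
rack 5: place 6U, 1U left
rack 6: place 6U, 14U left
rack 6: place 6U, 8U left
rack 6: place 6U, 2U left
rack 7: place 6U, 14U left

7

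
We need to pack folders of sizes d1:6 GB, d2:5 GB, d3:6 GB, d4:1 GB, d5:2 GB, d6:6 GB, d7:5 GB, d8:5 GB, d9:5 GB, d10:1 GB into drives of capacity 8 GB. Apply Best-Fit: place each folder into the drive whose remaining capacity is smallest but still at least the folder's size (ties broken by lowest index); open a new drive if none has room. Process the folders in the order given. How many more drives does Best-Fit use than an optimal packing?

0

Best-Fit: [6,1,1] [5] [6,2] [6] [5] [5] [5] → 7 drives.
7 folders exceed 4 GB (half the capacity), and no two of those can share a drive, so at least 7 drives are needed.
So 7 is already optimal.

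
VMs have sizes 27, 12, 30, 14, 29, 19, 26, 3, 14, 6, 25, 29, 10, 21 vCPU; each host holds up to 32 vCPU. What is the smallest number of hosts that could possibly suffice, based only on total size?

Total size = 27 + 12 + 30 + 14 + 29 + 19 + 26 + 3 + 14 + 6 + 25 + 29 + 10 + 21 = 265 vCPU.
⌈265 / 32⌉ = 9.

9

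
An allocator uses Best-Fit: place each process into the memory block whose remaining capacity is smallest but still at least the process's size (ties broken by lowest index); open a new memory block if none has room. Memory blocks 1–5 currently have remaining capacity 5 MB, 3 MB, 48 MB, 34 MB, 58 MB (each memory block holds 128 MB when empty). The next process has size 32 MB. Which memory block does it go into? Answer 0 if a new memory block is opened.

Memory blocks with room: memory block 3 (48 MB), memory block 4 (34 MB), memory block 5 (58 MB).
Tightest fit is memory block 4 with 34 MB free.

4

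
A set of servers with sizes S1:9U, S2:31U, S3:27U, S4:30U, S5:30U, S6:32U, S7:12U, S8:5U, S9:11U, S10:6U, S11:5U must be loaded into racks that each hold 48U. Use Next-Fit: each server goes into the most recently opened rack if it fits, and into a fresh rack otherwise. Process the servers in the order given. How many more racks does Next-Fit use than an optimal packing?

Next-Fit: [9,31] [27] [30] [30] [32,12] [5,11,6,5] → 6 racks.
Total size 198U; any packing needs at least ⌈198/48⌉ = 5 racks.
An optimal packing achieves that bound: [32,12] [31,11,6] [30,9,5] [30,5] [27] → 5 racks.
Excess: 6 − 5 = 1.

1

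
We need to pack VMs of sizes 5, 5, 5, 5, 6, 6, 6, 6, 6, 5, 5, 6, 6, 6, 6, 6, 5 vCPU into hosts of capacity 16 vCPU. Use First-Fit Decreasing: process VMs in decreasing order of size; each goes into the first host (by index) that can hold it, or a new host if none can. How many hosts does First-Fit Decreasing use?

Sorted descending: 6, 6, 6, 6, 6, 6, 6, 6, 6, 6, 5, 5, 5, 5, 5, 5, 5.
6 vCPU → host 1 (remaining 10 vCPU)
6 vCPU → host 1 (remaining 4 vCPU)
6 vCPU → host 2 (remaining 10 vCPU)
6 vCPU → host 2 (remaining 4 vCPU)
6 vCPU → host 3 (remaining 10 vCPU)
6 vCPU → host 3 (remaining 4 vCPU)
6 vCPU → host 4 (remaining 10 vCPU)
6 vCPU → host 4 (remaining 4 vCPU)
6 vCPU → host 5 (remaining 10 vCPU)
6 vCPU → host 5 (remaining 4 vCPU)
5 vCPU → host 6 (remaining 11 vCPU)
5 vCPU → host 6 (remaining 6 vCPU)
5 vCPU → host 6 (remaining 1 vCPU)
5 vCPU → host 7 (remaining 11 vCPU)
5 vCPU → host 7 (remaining 6 vCPU)
5 vCPU → host 7 (remaining 1 vCPU)
5 vCPU → host 8 (remaining 11 vCPU)

8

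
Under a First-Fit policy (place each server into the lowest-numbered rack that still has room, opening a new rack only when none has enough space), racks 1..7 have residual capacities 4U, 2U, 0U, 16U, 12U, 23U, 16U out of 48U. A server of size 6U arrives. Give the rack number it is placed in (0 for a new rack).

4

Racks with room: rack 4 (16U), rack 5 (12U), rack 6 (23U), rack 7 (16U).
The first with room is rack 4.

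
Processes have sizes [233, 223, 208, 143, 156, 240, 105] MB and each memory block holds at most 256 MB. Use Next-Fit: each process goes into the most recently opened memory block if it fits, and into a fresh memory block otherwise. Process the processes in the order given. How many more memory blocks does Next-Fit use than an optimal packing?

Next-Fit: [233] [223] [208] [143] [156] [240] [105] → 7 memory blocks.
Total size 1308 MB; any packing needs at least ⌈1308/256⌉ = 6 memory blocks.
An optimal packing achieves that bound: [240] [233] [223] [208] [156] [143,105] → 6 memory blocks.
Excess: 7 − 6 = 1.

1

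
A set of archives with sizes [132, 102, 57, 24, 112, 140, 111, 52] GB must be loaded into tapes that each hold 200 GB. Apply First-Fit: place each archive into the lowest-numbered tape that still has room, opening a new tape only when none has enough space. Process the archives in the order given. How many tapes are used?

5

tape 1: place 132 GB, 68 GB left
tape 2: place 102 GB, 98 GB left
tape 1: place 57 GB, 11 GB left
tape 2: place 24 GB, 74 GB left
tape 3: place 112 GB, 88 GB left
tape 4: place 140 GB, 60 GB left
tape 5: place 111 GB, 89 GB left
tape 2: place 52 GB, 22 GB left
Final tapes: [132,57] [102,24,52] [112] [140] [111].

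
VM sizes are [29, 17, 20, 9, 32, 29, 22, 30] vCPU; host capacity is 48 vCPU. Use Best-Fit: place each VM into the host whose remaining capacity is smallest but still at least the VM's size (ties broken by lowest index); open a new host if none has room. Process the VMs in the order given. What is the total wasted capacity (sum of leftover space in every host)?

100

29 vCPU → host 1 (remaining 19 vCPU)
17 vCPU → host 1 (remaining 2 vCPU)
20 vCPU → host 2 (remaining 28 vCPU)
9 vCPU → host 2 (remaining 19 vCPU)
32 vCPU → host 3 (remaining 16 vCPU)
29 vCPU → host 4 (remaining 19 vCPU)
22 vCPU → host 5 (remaining 26 vCPU)
30 vCPU → host 6 (remaining 18 vCPU)
6 hosts × 48 vCPU = 288 vCPU; used 188 vCPU; unused 100 vCPU.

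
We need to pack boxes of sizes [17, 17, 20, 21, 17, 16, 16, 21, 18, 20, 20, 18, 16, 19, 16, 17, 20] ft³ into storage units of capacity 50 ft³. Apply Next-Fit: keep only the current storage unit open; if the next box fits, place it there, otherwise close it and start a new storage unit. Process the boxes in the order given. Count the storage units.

Put 17 ft³ in storage unit 1; 33 ft³ remain.
Put 17 ft³ in storage unit 1; 16 ft³ remain.
Put 20 ft³ in storage unit 2; 30 ft³ remain.
Put 21 ft³ in storage unit 2; 9 ft³ remain.
Put 17 ft³ in storage unit 3; 33 ft³ remain.
Put 16 ft³ in storage unit 3; 17 ft³ remain.
Put 16 ft³ in storage unit 3; 1 ft³ remain.
Put 21 ft³ in storage unit 4; 29 ft³ remain.
Put 18 ft³ in storage unit 4; 11 ft³ remain.
Put 20 ft³ in storage unit 5; 30 ft³ remain.
Put 20 ft³ in storage unit 5; 10 ft³ remain.
Put 18 ft³ in storage unit 6; 32 ft³ remain.
Put 16 ft³ in storage unit 6; 16 ft³ remain.
Put 19 ft³ in storage unit 7; 31 ft³ remain.
Put 16 ft³ in storage unit 7; 15 ft³ remain.
Put 17 ft³ in storage unit 8; 33 ft³ remain.
Put 20 ft³ in storage unit 8; 13 ft³ remain.
Final storage units: [17,17] [20,21] [17,16,16] [21,18] [20,20] [18,16] [19,16] [17,20].

8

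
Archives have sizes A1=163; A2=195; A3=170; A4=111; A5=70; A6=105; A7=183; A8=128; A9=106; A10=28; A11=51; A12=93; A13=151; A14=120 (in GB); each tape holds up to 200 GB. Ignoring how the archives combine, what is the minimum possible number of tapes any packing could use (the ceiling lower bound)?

Total size = 163 + 195 + 170 + 111 + 70 + 105 + 183 + 128 + 106 + 28 + 51 + 93 + 151 + 120 = 1674 GB.
⌈1674 / 200⌉ = 9.

9 tapes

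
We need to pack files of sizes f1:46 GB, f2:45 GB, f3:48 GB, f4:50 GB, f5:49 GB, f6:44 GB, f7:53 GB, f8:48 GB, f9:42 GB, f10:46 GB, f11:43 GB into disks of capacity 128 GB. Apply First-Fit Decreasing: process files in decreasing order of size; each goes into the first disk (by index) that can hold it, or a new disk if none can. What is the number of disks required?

Sorted descending: 53, 50, 49, 48, 48, 46, 46, 45, 44, 43, 42.
disk 1: place 53 GB, 75 GB left
disk 1: place 50 GB, 25 GB left
disk 2: place 49 GB, 79 GB left
disk 2: place 48 GB, 31 GB left
disk 3: place 48 GB, 80 GB left
disk 3: place 46 GB, 34 GB left
disk 4: place 46 GB, 82 GB left
disk 4: place 45 GB, 37 GB left
disk 5: place 44 GB, 84 GB left
disk 5: place 43 GB, 41 GB left
disk 6: place 42 GB, 86 GB left
Final disks: [53,50] [49,48] [48,46] [46,45] [44,43] [42].

6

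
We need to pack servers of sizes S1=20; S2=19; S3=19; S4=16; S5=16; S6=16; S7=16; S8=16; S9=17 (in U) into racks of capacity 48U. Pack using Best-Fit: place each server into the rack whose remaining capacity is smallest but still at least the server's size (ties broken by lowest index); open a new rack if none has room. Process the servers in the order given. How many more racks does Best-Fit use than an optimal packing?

0

Best-Fit: [20,19] [19,16] [16,16,16] [16,17] → 4 racks.
Total size 155U; any packing needs at least ⌈155/48⌉ = 4 racks.
So 4 is already optimal.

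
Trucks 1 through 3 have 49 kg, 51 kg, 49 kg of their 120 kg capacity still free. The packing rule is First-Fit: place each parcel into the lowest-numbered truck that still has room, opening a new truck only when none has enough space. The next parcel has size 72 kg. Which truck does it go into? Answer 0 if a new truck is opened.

0

No truck has ≥ 72 kg free, so a new truck is opened.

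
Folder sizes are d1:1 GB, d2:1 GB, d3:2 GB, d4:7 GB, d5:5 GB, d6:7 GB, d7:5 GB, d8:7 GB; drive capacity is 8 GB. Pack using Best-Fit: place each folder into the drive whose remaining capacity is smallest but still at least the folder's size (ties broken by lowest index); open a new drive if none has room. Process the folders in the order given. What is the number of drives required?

6 drives

d1 (1 GB) → drive 1 (remaining 7 GB)
d2 (1 GB) → drive 1 (remaining 6 GB)
d3 (2 GB) → drive 1 (remaining 4 GB)
d4 (7 GB) → drive 2 (remaining 1 GB)
d5 (5 GB) → drive 3 (remaining 3 GB)
d6 (7 GB) → drive 4 (remaining 1 GB)
d7 (5 GB) → drive 5 (remaining 3 GB)
d8 (7 GB) → drive 6 (remaining 1 GB)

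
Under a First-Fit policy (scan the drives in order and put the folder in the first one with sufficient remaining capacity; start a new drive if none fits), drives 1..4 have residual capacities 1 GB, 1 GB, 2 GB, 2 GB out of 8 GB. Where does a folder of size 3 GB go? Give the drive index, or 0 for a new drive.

No drive has ≥ 3 GB free, so a new drive is opened.

0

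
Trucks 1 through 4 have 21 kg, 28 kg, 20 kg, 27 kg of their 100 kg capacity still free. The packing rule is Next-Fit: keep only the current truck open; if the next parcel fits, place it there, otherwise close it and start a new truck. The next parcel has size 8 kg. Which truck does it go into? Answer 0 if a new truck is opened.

Next-Fit only looks at truck 4, which has 27 kg free.
8 kg fits there.

4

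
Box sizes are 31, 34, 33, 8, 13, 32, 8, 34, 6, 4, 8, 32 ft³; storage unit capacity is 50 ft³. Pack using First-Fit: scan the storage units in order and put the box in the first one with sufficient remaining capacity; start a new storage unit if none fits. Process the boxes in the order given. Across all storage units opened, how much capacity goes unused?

57

Put 31 ft³ in storage unit 1; 19 ft³ remain.
Put 34 ft³ in storage unit 2; 16 ft³ remain.
Put 33 ft³ in storage unit 3; 17 ft³ remain.
Put 8 ft³ in storage unit 1; 11 ft³ remain.
Put 13 ft³ in storage unit 2; 3 ft³ remain.
Put 32 ft³ in storage unit 4; 18 ft³ remain.
Put 8 ft³ in storage unit 1; 3 ft³ remain.
Put 34 ft³ in storage unit 5; 16 ft³ remain.
Put 6 ft³ in storage unit 3; 11 ft³ remain.
Put 4 ft³ in storage unit 3; 7 ft³ remain.
Put 8 ft³ in storage unit 4; 10 ft³ remain.
Put 32 ft³ in storage unit 6; 18 ft³ remain.
6 storage units × 50 ft³ = 300 ft³; used 243 ft³; unused 57 ft³.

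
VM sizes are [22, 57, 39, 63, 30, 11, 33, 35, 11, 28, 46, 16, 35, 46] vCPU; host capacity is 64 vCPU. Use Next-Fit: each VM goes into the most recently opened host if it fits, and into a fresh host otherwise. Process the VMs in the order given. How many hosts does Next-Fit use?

host 1: place 22 vCPU, 42 vCPU left
host 2: place 57 vCPU, 7 vCPU left
host 3: place 39 vCPU, 25 vCPU left
host 4: place 63 vCPU, 1 vCPU left
host 5: place 30 vCPU, 34 vCPU left
host 5: place 11 vCPU, 23 vCPU left
host 6: place 33 vCPU, 31 vCPU left
host 7: place 35 vCPU, 29 vCPU left
host 7: place 11 vCPU, 18 vCPU left
host 8: place 28 vCPU, 36 vCPU left
host 9: place 46 vCPU, 18 vCPU left
host 9: place 16 vCPU, 2 vCPU left
host 10: place 35 vCPU, 29 vCPU left
host 11: place 46 vCPU, 18 vCPU left

11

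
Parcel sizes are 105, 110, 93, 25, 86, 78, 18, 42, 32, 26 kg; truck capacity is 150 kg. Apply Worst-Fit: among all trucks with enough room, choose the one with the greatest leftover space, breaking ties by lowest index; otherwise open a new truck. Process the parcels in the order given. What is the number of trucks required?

5

truck 1: place 105 kg, 45 kg left
truck 2: place 110 kg, 40 kg left
truck 3: place 93 kg, 57 kg left
truck 3: place 25 kg, 32 kg left
truck 4: place 86 kg, 64 kg left
truck 5: place 78 kg, 72 kg left
truck 5: place 18 kg, 54 kg left
truck 4: place 42 kg, 22 kg left
truck 5: place 32 kg, 22 kg left
truck 1: place 26 kg, 19 kg left
Final trucks: [105,26] [110] [93,25] [86,42] [78,18,32].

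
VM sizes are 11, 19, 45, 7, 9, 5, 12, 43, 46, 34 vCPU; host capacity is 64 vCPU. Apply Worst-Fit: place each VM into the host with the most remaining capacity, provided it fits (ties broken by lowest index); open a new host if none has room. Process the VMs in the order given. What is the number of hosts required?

11 vCPU → host 1 (remaining 53 vCPU)
19 vCPU → host 1 (remaining 34 vCPU)
45 vCPU → host 2 (remaining 19 vCPU)
7 vCPU → host 1 (remaining 27 vCPU)
9 vCPU → host 1 (remaining 18 vCPU)
5 vCPU → host 2 (remaining 14 vCPU)
12 vCPU → host 1 (remaining 6 vCPU)
43 vCPU → host 3 (remaining 21 vCPU)
46 vCPU → host 4 (remaining 18 vCPU)
34 vCPU → host 5 (remaining 30 vCPU)
Final hosts: [11,19,7,9,12] [45,5] [43] [46] [34].

5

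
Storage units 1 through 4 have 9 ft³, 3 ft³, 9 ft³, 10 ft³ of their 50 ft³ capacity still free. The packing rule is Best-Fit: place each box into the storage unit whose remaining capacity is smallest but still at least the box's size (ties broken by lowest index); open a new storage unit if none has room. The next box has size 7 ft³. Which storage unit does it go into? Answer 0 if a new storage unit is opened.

1

Storage units with room: storage unit 1 (9 ft³), storage unit 3 (9 ft³), storage unit 4 (10 ft³).
Tightest fit is storage unit 1 with 9 ft³ free.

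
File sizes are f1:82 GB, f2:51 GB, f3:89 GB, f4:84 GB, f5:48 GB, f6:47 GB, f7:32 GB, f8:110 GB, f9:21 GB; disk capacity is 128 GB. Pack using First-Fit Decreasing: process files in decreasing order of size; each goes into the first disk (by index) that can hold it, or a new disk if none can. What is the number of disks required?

Sorted descending: 110, 89, 84, 82, 51, 48, 47, 32, 21.
Put 110 GB in disk 1; 18 GB remain.
Put 89 GB in disk 2; 39 GB remain.
Put 84 GB in disk 3; 44 GB remain.
Put 82 GB in disk 4; 46 GB remain.
Put 51 GB in disk 5; 77 GB remain.
Put 48 GB in disk 5; 29 GB remain.
Put 47 GB in disk 6; 81 GB remain.
Put 32 GB in disk 2; 7 GB remain.
Put 21 GB in disk 3; 23 GB remain.

6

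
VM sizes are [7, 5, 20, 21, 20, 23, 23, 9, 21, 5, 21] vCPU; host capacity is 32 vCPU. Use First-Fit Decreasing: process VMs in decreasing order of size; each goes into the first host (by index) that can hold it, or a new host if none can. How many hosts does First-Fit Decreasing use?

7

Sorted descending: 23, 23, 21, 21, 21, 20, 20, 9, 7, 5, 5.
Put 23 vCPU in host 1; 9 vCPU remain.
Put 23 vCPU in host 2; 9 vCPU remain.
Put 21 vCPU in host 3; 11 vCPU remain.
Put 21 vCPU in host 4; 11 vCPU remain.
Put 21 vCPU in host 5; 11 vCPU remain.
Put 20 vCPU in host 6; 12 vCPU remain.
Put 20 vCPU in host 7; 12 vCPU remain.
Put 9 vCPU in host 1; 0 vCPU remain.
Put 7 vCPU in host 2; 2 vCPU remain.
Put 5 vCPU in host 3; 6 vCPU remain.
Put 5 vCPU in host 3; 1 vCPU remain.
Final hosts: [23,9] [23,7] [21,5,5] [21] [21] [20] [20].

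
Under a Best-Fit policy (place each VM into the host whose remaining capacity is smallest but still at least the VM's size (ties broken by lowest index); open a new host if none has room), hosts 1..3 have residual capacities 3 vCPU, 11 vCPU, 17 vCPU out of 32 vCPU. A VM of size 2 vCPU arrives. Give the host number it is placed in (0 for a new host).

Hosts with room: host 1 (3 vCPU), host 2 (11 vCPU), host 3 (17 vCPU).
Tightest fit is host 1 with 3 vCPU free.

1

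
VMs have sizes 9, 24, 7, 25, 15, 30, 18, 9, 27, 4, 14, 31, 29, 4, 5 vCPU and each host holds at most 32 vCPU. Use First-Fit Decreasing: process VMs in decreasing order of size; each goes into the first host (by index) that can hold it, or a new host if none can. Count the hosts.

Sorted descending: 31, 30, 29, 27, 25, 24, 18, 15, 14, 9, 9, 7, 5, 4, 4.
31 vCPU → host 1 (remaining 1 vCPU)
30 vCPU → host 2 (remaining 2 vCPU)
29 vCPU → host 3 (remaining 3 vCPU)
27 vCPU → host 4 (remaining 5 vCPU)
25 vCPU → host 5 (remaining 7 vCPU)
24 vCPU → host 6 (remaining 8 vCPU)
18 vCPU → host 7 (remaining 14 vCPU)
15 vCPU → host 8 (remaining 17 vCPU)
14 vCPU → host 7 (remaining 0 vCPU)
9 vCPU → host 8 (remaining 8 vCPU)
9 vCPU → host 9 (remaining 23 vCPU)
7 vCPU → host 5 (remaining 0 vCPU)
5 vCPU → host 4 (remaining 0 vCPU)
4 vCPU → host 6 (remaining 4 vCPU)
4 vCPU → host 6 (remaining 0 vCPU)

9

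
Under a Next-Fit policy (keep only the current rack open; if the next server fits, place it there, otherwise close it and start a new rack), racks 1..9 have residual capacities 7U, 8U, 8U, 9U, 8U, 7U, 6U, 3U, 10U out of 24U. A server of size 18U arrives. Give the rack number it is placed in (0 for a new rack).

Next-Fit only looks at rack 9, which has 10U free.
18U does not fit, so a new rack is opened.

0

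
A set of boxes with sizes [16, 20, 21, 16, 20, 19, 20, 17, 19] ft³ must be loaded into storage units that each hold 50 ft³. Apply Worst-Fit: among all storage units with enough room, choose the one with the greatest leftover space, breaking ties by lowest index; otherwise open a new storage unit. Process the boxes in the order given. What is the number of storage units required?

Put 16 ft³ in storage unit 1; 34 ft³ remain.
Put 20 ft³ in storage unit 1; 14 ft³ remain.
Put 21 ft³ in storage unit 2; 29 ft³ remain.
Put 16 ft³ in storage unit 2; 13 ft³ remain.
Put 20 ft³ in storage unit 3; 30 ft³ remain.
Put 19 ft³ in storage unit 3; 11 ft³ remain.
Put 20 ft³ in storage unit 4; 30 ft³ remain.
Put 17 ft³ in storage unit 4; 13 ft³ remain.
Put 19 ft³ in storage unit 5; 31 ft³ remain.

5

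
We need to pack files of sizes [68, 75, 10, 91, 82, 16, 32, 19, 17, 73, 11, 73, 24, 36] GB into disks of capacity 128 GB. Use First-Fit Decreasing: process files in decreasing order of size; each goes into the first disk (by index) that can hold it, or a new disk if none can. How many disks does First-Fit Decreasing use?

Sorted descending: 91, 82, 75, 73, 73, 68, 36, 32, 24, 19, 17, 16, 11, 10.
91 GB → disk 1 (remaining 37 GB)
82 GB → disk 2 (remaining 46 GB)
75 GB → disk 3 (remaining 53 GB)
73 GB → disk 4 (remaining 55 GB)
73 GB → disk 5 (remaining 55 GB)
68 GB → disk 6 (remaining 60 GB)
36 GB → disk 1 (remaining 1 GB)
32 GB → disk 2 (remaining 14 GB)
24 GB → disk 3 (remaining 29 GB)
19 GB → disk 3 (remaining 10 GB)
17 GB → disk 4 (remaining 38 GB)
16 GB → disk 4 (remaining 22 GB)
11 GB → disk 2 (remaining 3 GB)
10 GB → disk 3 (remaining 0 GB)

6 disks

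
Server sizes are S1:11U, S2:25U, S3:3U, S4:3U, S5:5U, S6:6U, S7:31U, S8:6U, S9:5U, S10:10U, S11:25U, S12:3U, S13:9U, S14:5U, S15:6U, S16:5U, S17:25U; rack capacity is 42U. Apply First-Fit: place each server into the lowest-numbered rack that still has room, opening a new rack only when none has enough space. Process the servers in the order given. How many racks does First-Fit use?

rack 1: place S1 (11U), 31U left
rack 1: place S2 (25U), 6U left
rack 1: place S3 (3U), 3U left
rack 1: place S4 (3U), 0U left
rack 2: place S5 (5U), 37U left
rack 2: place S6 (6U), 31U left
rack 2: place S7 (31U), 0U left
rack 3: place S8 (6U), 36U left
rack 3: place S9 (5U), 31U left
rack 3: place S10 (10U), 21U left
rack 4: place S11 (25U), 17U left
rack 3: place S12 (3U), 18U left
rack 3: place S13 (9U), 9U left
rack 3: place S14 (5U), 4U left
rack 4: place S15 (6U), 11U left
rack 4: place S16 (5U), 6U left
rack 5: place S17 (25U), 17U left

5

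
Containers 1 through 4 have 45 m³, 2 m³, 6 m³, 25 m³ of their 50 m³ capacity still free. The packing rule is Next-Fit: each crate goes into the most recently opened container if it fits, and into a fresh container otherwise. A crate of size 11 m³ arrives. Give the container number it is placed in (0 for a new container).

4

Next-Fit only looks at container 4, which has 25 m³ free.
11 m³ fits there.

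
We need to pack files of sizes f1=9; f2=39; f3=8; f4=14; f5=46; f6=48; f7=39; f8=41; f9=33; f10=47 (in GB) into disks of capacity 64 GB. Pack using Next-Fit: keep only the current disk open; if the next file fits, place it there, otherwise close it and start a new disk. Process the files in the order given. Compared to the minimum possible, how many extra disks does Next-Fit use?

0

Next-Fit: [9,39,8] [14,46] [48] [39] [41] [33] [47] → 7 disks.
7 files exceed 32 GB (half the capacity), and no two of those can share a disk, so at least 7 disks are needed.
So 7 is already optimal.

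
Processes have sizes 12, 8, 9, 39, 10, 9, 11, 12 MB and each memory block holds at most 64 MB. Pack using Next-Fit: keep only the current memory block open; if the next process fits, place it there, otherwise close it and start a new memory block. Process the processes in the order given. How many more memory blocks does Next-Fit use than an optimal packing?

1

Next-Fit: [12,8,9] [39,10,9] [11,12] → 3 memory blocks.
Total size 110 MB; any packing needs at least ⌈110/64⌉ = 2 memory blocks.
An optimal packing achieves that bound: [39,12,12] [11,10,9,9,8] → 2 memory blocks.
Excess: 3 − 2 = 1.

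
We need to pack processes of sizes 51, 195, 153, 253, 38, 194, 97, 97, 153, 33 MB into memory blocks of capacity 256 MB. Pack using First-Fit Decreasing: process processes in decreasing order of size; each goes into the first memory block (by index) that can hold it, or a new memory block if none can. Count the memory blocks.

Sorted descending: 253, 195, 194, 153, 153, 97, 97, 51, 38, 33.
memory block 1: place 253 MB, 3 MB left
memory block 2: place 195 MB, 61 MB left
memory block 3: place 194 MB, 62 MB left
memory block 4: place 153 MB, 103 MB left
memory block 5: place 153 MB, 103 MB left
memory block 4: place 97 MB, 6 MB left
memory block 5: place 97 MB, 6 MB left
memory block 2: place 51 MB, 10 MB left
memory block 3: place 38 MB, 24 MB left
memory block 6: place 33 MB, 223 MB left

6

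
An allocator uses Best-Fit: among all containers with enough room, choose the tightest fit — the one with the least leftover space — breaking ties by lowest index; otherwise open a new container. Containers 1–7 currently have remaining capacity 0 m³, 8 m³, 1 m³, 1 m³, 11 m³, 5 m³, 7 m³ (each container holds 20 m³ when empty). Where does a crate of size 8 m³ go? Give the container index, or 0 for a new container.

Containers with room: container 2 (8 m³), container 5 (11 m³).
Tightest fit is container 2 with 8 m³ free.

2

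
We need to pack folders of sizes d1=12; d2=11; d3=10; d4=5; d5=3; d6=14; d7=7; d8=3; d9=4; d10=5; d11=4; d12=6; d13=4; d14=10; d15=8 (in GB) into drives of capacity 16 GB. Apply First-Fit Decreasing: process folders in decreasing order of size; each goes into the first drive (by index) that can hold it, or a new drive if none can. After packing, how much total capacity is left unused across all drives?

6

Sorted descending: 14, 12, 11, 10, 10, 8, 7, 6, 5, 5, 4, 4, 4, 3, 3.
drive 1: place 14 GB, 2 GB left
drive 2: place 12 GB, 4 GB left
drive 3: place 11 GB, 5 GB left
drive 4: place 10 GB, 6 GB left
drive 5: place 10 GB, 6 GB left
drive 6: place 8 GB, 8 GB left
drive 6: place 7 GB, 1 GB left
drive 4: place 6 GB, 0 GB left
drive 3: place 5 GB, 0 GB left
drive 5: place 5 GB, 1 GB left
drive 2: place 4 GB, 0 GB left
drive 7: place 4 GB, 12 GB left
drive 7: place 4 GB, 8 GB left
drive 7: place 3 GB, 5 GB left
drive 7: place 3 GB, 2 GB left
7 drives × 16 GB = 112 GB; used 106 GB; unused 6 GB.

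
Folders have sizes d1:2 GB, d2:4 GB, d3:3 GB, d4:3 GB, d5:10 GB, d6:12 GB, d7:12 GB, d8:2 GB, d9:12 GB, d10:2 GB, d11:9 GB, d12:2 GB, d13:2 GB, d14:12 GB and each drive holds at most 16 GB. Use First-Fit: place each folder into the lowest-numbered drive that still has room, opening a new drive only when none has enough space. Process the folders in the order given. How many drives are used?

drive 1: place d1 (2 GB), 14 GB left
drive 1: place d2 (4 GB), 10 GB left
drive 1: place d3 (3 GB), 7 GB left
drive 1: place d4 (3 GB), 4 GB left
drive 2: place d5 (10 GB), 6 GB left
drive 3: place d6 (12 GB), 4 GB left
drive 4: place d7 (12 GB), 4 GB left
drive 1: place d8 (2 GB), 2 GB left
drive 5: place d9 (12 GB), 4 GB left
drive 1: place d10 (2 GB), 0 GB left
drive 6: place d11 (9 GB), 7 GB left
drive 2: place d12 (2 GB), 4 GB left
drive 2: place d13 (2 GB), 2 GB left
drive 7: place d14 (12 GB), 4 GB left

7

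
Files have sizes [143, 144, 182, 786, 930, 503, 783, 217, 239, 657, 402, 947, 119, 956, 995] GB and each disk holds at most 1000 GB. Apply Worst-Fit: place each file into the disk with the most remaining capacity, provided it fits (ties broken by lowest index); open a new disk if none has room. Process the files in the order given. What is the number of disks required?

9

143 GB → disk 1 (remaining 857 GB)
144 GB → disk 1 (remaining 713 GB)
182 GB → disk 1 (remaining 531 GB)
786 GB → disk 2 (remaining 214 GB)
930 GB → disk 3 (remaining 70 GB)
503 GB → disk 1 (remaining 28 GB)
783 GB → disk 4 (remaining 217 GB)
217 GB → disk 4 (remaining 0 GB)
239 GB → disk 5 (remaining 761 GB)
657 GB → disk 5 (remaining 104 GB)
402 GB → disk 6 (remaining 598 GB)
947 GB → disk 7 (remaining 53 GB)
119 GB → disk 6 (remaining 479 GB)
956 GB → disk 8 (remaining 44 GB)
995 GB → disk 9 (remaining 5 GB)
Final disks: [143,144,182,503] [786] [930] [783,217] [239,657] [402,119] [947] [956] [995].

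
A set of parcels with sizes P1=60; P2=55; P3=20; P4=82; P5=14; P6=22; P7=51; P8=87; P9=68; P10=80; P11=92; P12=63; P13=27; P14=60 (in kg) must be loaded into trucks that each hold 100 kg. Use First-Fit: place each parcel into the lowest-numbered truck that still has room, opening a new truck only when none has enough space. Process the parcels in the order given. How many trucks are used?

10 trucks

P1 (60 kg) → truck 1 (remaining 40 kg)
P2 (55 kg) → truck 2 (remaining 45 kg)
P3 (20 kg) → truck 1 (remaining 20 kg)
P4 (82 kg) → truck 3 (remaining 18 kg)
P5 (14 kg) → truck 1 (remaining 6 kg)
P6 (22 kg) → truck 2 (remaining 23 kg)
P7 (51 kg) → truck 4 (remaining 49 kg)
P8 (87 kg) → truck 5 (remaining 13 kg)
P9 (68 kg) → truck 6 (remaining 32 kg)
P10 (80 kg) → truck 7 (remaining 20 kg)
P11 (92 kg) → truck 8 (remaining 8 kg)
P12 (63 kg) → truck 9 (remaining 37 kg)
P13 (27 kg) → truck 4 (remaining 22 kg)
P14 (60 kg) → truck 10 (remaining 40 kg)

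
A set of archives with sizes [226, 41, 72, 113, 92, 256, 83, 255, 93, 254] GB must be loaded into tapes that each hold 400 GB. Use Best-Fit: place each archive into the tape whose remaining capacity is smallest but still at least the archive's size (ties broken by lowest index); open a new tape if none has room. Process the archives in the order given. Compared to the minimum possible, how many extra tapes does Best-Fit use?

1

Best-Fit: [226,41,72] [113,92] [256,83] [255,93] [254] → 5 tapes.
Total size 1485 GB; any packing needs at least ⌈1485/400⌉ = 4 tapes.
An optimal packing achieves that bound: [256,113] [255,93,41] [254,92] [226,83,72] → 4 tapes.
Excess: 5 − 4 = 1.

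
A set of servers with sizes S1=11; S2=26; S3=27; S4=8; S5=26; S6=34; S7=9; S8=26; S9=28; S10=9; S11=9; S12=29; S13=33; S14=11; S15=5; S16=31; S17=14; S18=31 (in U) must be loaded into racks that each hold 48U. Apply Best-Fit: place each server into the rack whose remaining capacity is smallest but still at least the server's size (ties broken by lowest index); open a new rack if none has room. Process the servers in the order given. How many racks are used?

10 racks

S1 (11U) → rack 1 (remaining 37U)
S2 (26U) → rack 1 (remaining 11U)
S3 (27U) → rack 2 (remaining 21U)
S4 (8U) → rack 1 (remaining 3U)
S5 (26U) → rack 3 (remaining 22U)
S6 (34U) → rack 4 (remaining 14U)
S7 (9U) → rack 4 (remaining 5U)
S8 (26U) → rack 5 (remaining 22U)
S9 (28U) → rack 6 (remaining 20U)
S10 (9U) → rack 6 (remaining 11U)
S11 (9U) → rack 6 (remaining 2U)
S12 (29U) → rack 7 (remaining 19U)
S13 (33U) → rack 8 (remaining 15U)
S14 (11U) → rack 8 (remaining 4U)
S15 (5U) → rack 4 (remaining 0U)
S16 (31U) → rack 9 (remaining 17U)
S17 (14U) → rack 9 (remaining 3U)
S18 (31U) → rack 10 (remaining 17U)
Final racks: [11,26,8] [27] [26] [34,9,5] [26] [28,9,9] [29] [33,11] [31,14] [31].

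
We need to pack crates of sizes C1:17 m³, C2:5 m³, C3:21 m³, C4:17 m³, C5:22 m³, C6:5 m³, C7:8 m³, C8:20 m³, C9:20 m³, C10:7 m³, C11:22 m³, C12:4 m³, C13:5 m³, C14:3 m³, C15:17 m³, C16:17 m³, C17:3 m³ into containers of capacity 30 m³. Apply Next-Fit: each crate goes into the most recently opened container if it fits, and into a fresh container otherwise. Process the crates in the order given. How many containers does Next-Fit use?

9 containers

container 1: place C1 (17 m³), 13 m³ left
container 1: place C2 (5 m³), 8 m³ left
container 2: place C3 (21 m³), 9 m³ left
container 3: place C4 (17 m³), 13 m³ left
container 4: place C5 (22 m³), 8 m³ left
container 4: place C6 (5 m³), 3 m³ left
container 5: place C7 (8 m³), 22 m³ left
container 5: place C8 (20 m³), 2 m³ left
container 6: place C9 (20 m³), 10 m³ left
container 6: place C10 (7 m³), 3 m³ left
container 7: place C11 (22 m³), 8 m³ left
container 7: place C12 (4 m³), 4 m³ left
container 8: place C13 (5 m³), 25 m³ left
container 8: place C14 (3 m³), 22 m³ left
container 8: place C15 (17 m³), 5 m³ left
container 9: place C16 (17 m³), 13 m³ left
container 9: place C17 (3 m³), 10 m³ left
Final containers: [17,5] [21] [17] [22,5] [8,20] [20,7] [22,4] [5,3,17] [17,3].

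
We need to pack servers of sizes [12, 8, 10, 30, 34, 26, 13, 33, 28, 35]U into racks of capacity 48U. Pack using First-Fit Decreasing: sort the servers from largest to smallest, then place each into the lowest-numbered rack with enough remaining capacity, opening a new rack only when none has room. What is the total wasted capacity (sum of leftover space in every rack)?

59

Sorted descending: 35, 34, 33, 30, 28, 26, 13, 12, 10, 8.
rack 1: place 35U, 13U left
rack 2: place 34U, 14U left
rack 3: place 33U, 15U left
rack 4: place 30U, 18U left
rack 5: place 28U, 20U left
rack 6: place 26U, 22U left
rack 1: place 13U, 0U left
rack 2: place 12U, 2U left
rack 3: place 10U, 5U left
rack 4: place 8U, 10U left
6 racks × 48U = 288U; used 229U; unused 59U.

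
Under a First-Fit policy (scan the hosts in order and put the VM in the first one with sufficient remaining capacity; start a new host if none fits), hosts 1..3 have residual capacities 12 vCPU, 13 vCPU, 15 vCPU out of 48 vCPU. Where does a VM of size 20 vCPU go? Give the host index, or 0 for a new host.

0

No host has ≥ 20 vCPU free, so a new host is opened.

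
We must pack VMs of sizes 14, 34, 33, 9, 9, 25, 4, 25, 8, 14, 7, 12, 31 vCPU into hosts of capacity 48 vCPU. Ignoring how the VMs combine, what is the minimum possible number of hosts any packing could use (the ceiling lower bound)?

Total size = 14 + 34 + 33 + 9 + 9 + 25 + 4 + 25 + 8 + 14 + 7 + 12 + 31 = 225 vCPU.
⌈225 / 48⌉ = 5.

5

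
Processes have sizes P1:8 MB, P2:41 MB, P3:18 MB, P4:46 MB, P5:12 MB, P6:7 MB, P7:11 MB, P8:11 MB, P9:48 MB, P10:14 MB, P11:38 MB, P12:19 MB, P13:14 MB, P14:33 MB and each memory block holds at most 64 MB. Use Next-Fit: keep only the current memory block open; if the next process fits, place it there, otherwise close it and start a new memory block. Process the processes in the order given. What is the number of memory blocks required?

6 memory blocks

P1 (8 MB) → memory block 1 (remaining 56 MB)
P2 (41 MB) → memory block 1 (remaining 15 MB)
P3 (18 MB) → memory block 2 (remaining 46 MB)
P4 (46 MB) → memory block 2 (remaining 0 MB)
P5 (12 MB) → memory block 3 (remaining 52 MB)
P6 (7 MB) → memory block 3 (remaining 45 MB)
P7 (11 MB) → memory block 3 (remaining 34 MB)
P8 (11 MB) → memory block 3 (remaining 23 MB)
P9 (48 MB) → memory block 4 (remaining 16 MB)
P10 (14 MB) → memory block 4 (remaining 2 MB)
P11 (38 MB) → memory block 5 (remaining 26 MB)
P12 (19 MB) → memory block 5 (remaining 7 MB)
P13 (14 MB) → memory block 6 (remaining 50 MB)
P14 (33 MB) → memory block 6 (remaining 17 MB)
Final memory blocks: [8,41] [18,46] [12,7,11,11] [48,14] [38,19] [14,33].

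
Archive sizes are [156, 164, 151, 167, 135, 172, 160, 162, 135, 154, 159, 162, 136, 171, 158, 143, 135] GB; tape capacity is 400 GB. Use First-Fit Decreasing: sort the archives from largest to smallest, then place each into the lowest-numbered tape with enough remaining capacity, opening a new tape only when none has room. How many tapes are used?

Sorted descending: 172, 171, 167, 164, 162, 162, 160, 159, 158, 156, 154, 151, 143, 136, 135, 135, 135.
Put 172 GB in tape 1; 228 GB remain.
Put 171 GB in tape 1; 57 GB remain.
Put 167 GB in tape 2; 233 GB remain.
Put 164 GB in tape 2; 69 GB remain.
Put 162 GB in tape 3; 238 GB remain.
Put 162 GB in tape 3; 76 GB remain.
Put 160 GB in tape 4; 240 GB remain.
Put 159 GB in tape 4; 81 GB remain.
Put 158 GB in tape 5; 242 GB remain.
Put 156 GB in tape 5; 86 GB remain.
Put 154 GB in tape 6; 246 GB remain.
Put 151 GB in tape 6; 95 GB remain.
Put 143 GB in tape 7; 257 GB remain.
Put 136 GB in tape 7; 121 GB remain.
Put 135 GB in tape 8; 265 GB remain.
Put 135 GB in tape 8; 130 GB remain.
Put 135 GB in tape 9; 265 GB remain.

9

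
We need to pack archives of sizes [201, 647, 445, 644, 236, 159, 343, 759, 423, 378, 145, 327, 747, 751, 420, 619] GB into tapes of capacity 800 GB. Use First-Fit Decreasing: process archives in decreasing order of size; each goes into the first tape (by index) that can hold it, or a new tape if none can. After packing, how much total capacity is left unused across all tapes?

756

Sorted descending: 759, 751, 747, 647, 644, 619, 445, 423, 420, 378, 343, 327, 236, 201, 159, 145.
Put 759 GB in tape 1; 41 GB remain.
Put 751 GB in tape 2; 49 GB remain.
Put 747 GB in tape 3; 53 GB remain.
Put 647 GB in tape 4; 153 GB remain.
Put 644 GB in tape 5; 156 GB remain.
Put 619 GB in tape 6; 181 GB remain.
Put 445 GB in tape 7; 355 GB remain.
Put 423 GB in tape 8; 377 GB remain.
Put 420 GB in tape 9; 380 GB remain.
Put 378 GB in tape 9; 2 GB remain.
Put 343 GB in tape 7; 12 GB remain.
Put 327 GB in tape 8; 50 GB remain.
Put 236 GB in tape 10; 564 GB remain.
Put 201 GB in tape 10; 363 GB remain.
Put 159 GB in tape 6; 22 GB remain.
Put 145 GB in tape 4; 8 GB remain.
10 tapes × 800 GB = 8000 GB; used 7244 GB; unused 756 GB.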